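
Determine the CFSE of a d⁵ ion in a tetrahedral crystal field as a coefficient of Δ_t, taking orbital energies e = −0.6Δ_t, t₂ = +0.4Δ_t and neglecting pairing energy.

0.0 Δ_t

Tetrahedral fields are weak (Δₜ ≈ 4/9 Δₒ), so electrons fill high-spin.
Configuration: e² t₂³.
CFSE = 2(-0.6Δ_t) + 3(0.4Δ_t) = -1.2Δ_t + 1.2Δ_t = 0.0Δ_t.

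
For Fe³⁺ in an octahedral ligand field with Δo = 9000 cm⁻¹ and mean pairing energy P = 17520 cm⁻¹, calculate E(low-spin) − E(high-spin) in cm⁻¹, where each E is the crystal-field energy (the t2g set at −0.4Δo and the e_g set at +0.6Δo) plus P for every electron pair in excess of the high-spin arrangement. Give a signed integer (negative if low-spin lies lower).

17040

Fe sits in group 8; removing 3 electrons leaves Fe³⁺ with 8 − 3 = 5 d electrons.
In the high-spin limit (t2g^3 e_g^2) the orbital term is 0.0Δo = 0 cm⁻¹, with no excess pairing.
For low-spin the configuration is t2g^5 e_g^0: orbital energy -2.0 × 9000 = -18000 cm⁻¹, and 2 additional pairs relative to high-spin add 35040 cm⁻¹, giving 17040 cm⁻¹.
Thus E(LS) − E(HS) = 17040 cm⁻¹.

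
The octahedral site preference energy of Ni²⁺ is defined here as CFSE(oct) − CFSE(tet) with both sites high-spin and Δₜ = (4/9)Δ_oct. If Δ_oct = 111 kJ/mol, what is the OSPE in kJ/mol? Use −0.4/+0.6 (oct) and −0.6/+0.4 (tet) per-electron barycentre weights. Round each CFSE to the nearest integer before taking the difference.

-94

Ni²⁺: group 10, so d-count = 10 − 2 = 8.
In an octahedral site d⁸ (HS) is t2g^6 e_g^2, giving CFSE(oct) = -1.2Δ_oct = -133 kJ/mol.
Tetrahedral e^4 t2^4 gives -0.8Δₜ = -0.8 × (4/9) × 111 = -39 kJ/mol.
OSPE = -133 − (-39) = -94 kJ/mol.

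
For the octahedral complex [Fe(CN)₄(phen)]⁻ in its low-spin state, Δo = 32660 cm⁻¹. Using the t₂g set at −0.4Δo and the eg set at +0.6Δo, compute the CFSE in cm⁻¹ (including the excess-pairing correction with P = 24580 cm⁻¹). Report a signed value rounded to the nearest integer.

Ligand charges: 4×(-1) from CN⁻ and 1×(+0) from phen sum to -4; with overall charge -1, Fe is +3.
Fe sits in group 8; removing 3 electrons leaves Fe³⁺ with 8 − 3 = 5 d electrons.
The d⁵ electrons fill as t₂g⁵ eg⁰.
Orbital CFSE = 5(-0.4) + 0(0.6) = -2.0Δo = -2.0 × 32660 = -65320 cm⁻¹.
High-spin d⁵ would be t₂g³ eg² with 0 pairs; low-spin has 2, so 2 excess pairs cost +2P = +49160 cm⁻¹.
Combining: -65320 + 49160 = -16160 cm⁻¹.

-16160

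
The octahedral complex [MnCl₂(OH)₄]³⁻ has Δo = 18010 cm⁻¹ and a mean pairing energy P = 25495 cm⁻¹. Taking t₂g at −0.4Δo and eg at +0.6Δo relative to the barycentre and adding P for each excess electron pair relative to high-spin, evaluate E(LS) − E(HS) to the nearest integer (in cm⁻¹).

7485

Ligand charges: 2×(-1) from Cl⁻ and 4×(-1) from OH⁻ sum to -6; with overall charge -3, Mn is +3.
Mn³⁺: group 7, so d-count = 7 − 3 = 4.
High-spin d⁴ fills as t₂g³ eg¹ with CFSE 3(−0.4) + 1(+0.6) = -0.6Δo = -10806 cm⁻¹.
Low-spin t₂g⁴ eg⁰ gives -1.6Δo = -28816 cm⁻¹, but forming 1 extra pair costs 1P = 25495 cm⁻¹, so E(LS) = -28816 + 25495 = -3321 cm⁻¹.
E(LS) − E(HS) = -3321 − (-10806) = 7485 cm⁻¹.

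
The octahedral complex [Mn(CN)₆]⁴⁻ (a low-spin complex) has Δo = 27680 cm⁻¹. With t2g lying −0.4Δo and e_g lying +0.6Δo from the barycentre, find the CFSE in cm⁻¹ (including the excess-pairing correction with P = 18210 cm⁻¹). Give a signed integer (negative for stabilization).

-18940

Each CN⁻ contributes -1; 6 × (-1) = -6. With overall charge -4, Mn is in the +2 oxidation state.
Mn is in group 7, so Mn²⁺ is d⁵ (7 − 2 = 5).
Configuration: t2g^5 e_g^0.
The orbital stabilization is -2.0Δo = -2.0 × 27680 = -55360 cm⁻¹.
Relative to high-spin t2g^3 e_g^2 (0 paired), the low-spin configuration has 2 additional pairs, contributing +2 × 18210 = +36420 cm⁻¹.
Combining: -55360 + 36420 = -18940 cm⁻¹.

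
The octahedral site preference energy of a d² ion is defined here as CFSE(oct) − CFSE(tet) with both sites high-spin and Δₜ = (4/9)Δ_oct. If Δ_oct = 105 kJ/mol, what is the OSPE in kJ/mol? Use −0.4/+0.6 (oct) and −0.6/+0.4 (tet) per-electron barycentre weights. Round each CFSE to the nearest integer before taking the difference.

-28

In an octahedral site d² (HS) is t₂g² eg⁰, giving CFSE(oct) = -0.8Δ_oct = -84 kJ/mol.
In a tetrahedral site the filling is e² t₂⁰: CFSE(tet) = -1.2Δₜ = -1.2 × (4/9)(105) = -56 kJ/mol.
Subtracting, OSPE = -84 − (-56) = -28 kJ/mol.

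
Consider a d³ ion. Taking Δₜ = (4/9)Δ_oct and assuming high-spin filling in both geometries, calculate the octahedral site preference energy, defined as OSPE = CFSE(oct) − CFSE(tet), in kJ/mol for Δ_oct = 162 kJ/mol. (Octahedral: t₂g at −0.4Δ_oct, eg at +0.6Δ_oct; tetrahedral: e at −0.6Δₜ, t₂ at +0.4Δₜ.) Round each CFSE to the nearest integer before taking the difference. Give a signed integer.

Octahedral (high-spin): t2g^3 e_g^0, CFSE = 3(−0.4) + 0(+0.6) = -1.2Δ_oct = -1.2 × 162 = -194 kJ/mol.
Tetrahedral: e^2 t2^1, CFSE = 2(−0.6) + 1(+0.4) = -0.8Δₜ = -0.8 × (4/9) × 162 = -58 kJ/mol.
Subtracting, OSPE = -194 − (-58) = -136 kJ/mol.

-136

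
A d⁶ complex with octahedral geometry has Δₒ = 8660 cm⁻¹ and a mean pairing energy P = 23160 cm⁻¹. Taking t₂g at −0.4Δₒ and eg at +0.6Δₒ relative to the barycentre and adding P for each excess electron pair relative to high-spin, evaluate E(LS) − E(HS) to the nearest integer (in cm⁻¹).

In the high-spin limit (t₂g⁴ eg²) the orbital term is -0.4Δₒ = -3464 cm⁻¹, with no excess pairing.
Low-spin t₂g⁶ eg⁰ gives -2.4Δₒ = -20784 cm⁻¹, but forming 2 extra pairs costs 2P = 46320 cm⁻¹, so E(LS) = -20784 + 46320 = 25536 cm⁻¹.
Thus E(LS) − E(HS) = 29000 cm⁻¹.

29000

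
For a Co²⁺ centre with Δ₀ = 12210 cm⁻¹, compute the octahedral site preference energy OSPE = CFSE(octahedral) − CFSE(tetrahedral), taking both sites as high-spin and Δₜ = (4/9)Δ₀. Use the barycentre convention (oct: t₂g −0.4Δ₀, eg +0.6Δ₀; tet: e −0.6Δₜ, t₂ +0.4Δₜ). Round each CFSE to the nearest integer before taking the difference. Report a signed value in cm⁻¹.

-3256

Co sits in group 9; removing 2 electrons leaves Co²⁺ with 9 − 2 = 7 d electrons.
Octahedral (high-spin): t2g^5 e_g^2, CFSE = 5(−0.4) + 2(+0.6) = -0.8Δ₀ = -0.8 × 12210 = -9768 cm⁻¹.
In a tetrahedral site the filling is e^4 t2^3: CFSE(tet) = -1.2Δₜ = -1.2 × (4/9)(12210) = -6512 cm⁻¹.
OSPE = -9768 − (-6512) = -3256 cm⁻¹.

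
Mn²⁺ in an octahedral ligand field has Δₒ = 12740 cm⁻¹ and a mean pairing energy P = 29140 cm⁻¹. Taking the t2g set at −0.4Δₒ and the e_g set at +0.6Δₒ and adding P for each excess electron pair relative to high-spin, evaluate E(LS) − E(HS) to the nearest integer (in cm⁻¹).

Mn sits in group 7; removing 2 electrons leaves Mn²⁺ with 7 − 2 = 5 d electrons.
High-spin: t2g^3 e_g^2, CFSE = 0.0Δₒ = 0 cm⁻¹.
Low-spin: t2g^5 e_g^0, orbital CFSE = -2.0Δₒ = -25480 cm⁻¹; plus 2 excess pairs × P = +58280 cm⁻¹; total 32800 cm⁻¹.
E(LS) − E(HS) = 32800 − (0) = 32800 cm⁻¹.

32800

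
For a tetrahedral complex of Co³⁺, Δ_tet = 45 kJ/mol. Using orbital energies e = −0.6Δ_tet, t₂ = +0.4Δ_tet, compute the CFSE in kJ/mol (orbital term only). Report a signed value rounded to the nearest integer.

Co³⁺: group 9, so d-count = 9 − 3 = 6.
With tetrahedral geometry the complex is necessarily high-spin.
Electron filling gives e³ t₂³.
Orbital CFSE = 3(-0.6) + 3(0.4) = -0.6Δ_tet = -0.6 × 45 = -27 kJ/mol.

-27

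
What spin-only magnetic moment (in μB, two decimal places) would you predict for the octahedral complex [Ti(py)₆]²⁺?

2.83 μB

py is neutral, so the +2 overall charge sits on Ti: oxidation state +2.
Ti sits in group 4; removing 2 electrons leaves Ti²⁺ with 4 − 2 = 2 d electrons.
Configuration: t2g^2 e_g^0 → 2 unpaired electrons.
μ(spin-only) = √[2(2+2)] = √8 ≈ 2.83 μB.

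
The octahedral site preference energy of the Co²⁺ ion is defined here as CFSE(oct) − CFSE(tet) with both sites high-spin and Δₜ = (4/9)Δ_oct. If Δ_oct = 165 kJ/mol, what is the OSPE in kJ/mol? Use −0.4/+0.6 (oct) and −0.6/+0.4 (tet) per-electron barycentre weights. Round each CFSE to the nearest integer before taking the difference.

-44

Co is in group 9, so Co²⁺ is d⁷ (9 − 2 = 7).
Octahedral (high-spin): t₂g⁵ eg², CFSE = 5(−0.4) + 2(+0.6) = -0.8Δ_oct = -0.8 × 165 = -132 kJ/mol.
Tetrahedral: e⁴ t₂³, CFSE = 4(−0.6) + 3(+0.4) = -1.2Δₜ = -1.2 × (4/9) × 165 = -88 kJ/mol.
OSPE = -132 − (-88) = -44 kJ/mol.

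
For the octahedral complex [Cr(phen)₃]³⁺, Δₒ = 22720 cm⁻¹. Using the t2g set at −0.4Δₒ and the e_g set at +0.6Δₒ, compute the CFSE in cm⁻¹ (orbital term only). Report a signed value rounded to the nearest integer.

-27264

phen is neutral, so the +3 overall charge sits on Cr: oxidation state +3.
Cr is in group 6, so Cr³⁺ is d³ (6 − 3 = 3).
The d³ electrons fill as t2g^3 e_g^0.
The orbital stabilization is -1.2Δₒ = -1.2 × 22720 = -27264 cm⁻¹.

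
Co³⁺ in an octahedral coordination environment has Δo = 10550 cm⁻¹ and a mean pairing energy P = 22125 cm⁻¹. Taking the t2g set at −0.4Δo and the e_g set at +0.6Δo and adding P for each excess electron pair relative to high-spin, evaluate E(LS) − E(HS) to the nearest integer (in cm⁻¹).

23150

Co is in group 9, so Co³⁺ is d⁶ (9 − 3 = 6).
In the high-spin limit (t2g^4 e_g^2) the orbital term is -0.4Δo = -4220 cm⁻¹, with no excess pairing.
For low-spin the configuration is t2g^6 e_g^0: orbital energy -2.4 × 10550 = -25320 cm⁻¹, and 2 additional pairs relative to high-spin add 44250 cm⁻¹, giving 18930 cm⁻¹.
E(LS) − E(HS) = 18930 − (-4220) = 23150 cm⁻¹.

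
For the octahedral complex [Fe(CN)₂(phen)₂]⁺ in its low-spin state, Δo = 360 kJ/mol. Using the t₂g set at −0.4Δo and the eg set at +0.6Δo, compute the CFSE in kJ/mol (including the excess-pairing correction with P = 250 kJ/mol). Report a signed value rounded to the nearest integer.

-220

Ligand charges: 2×(-1) from CN⁻ and 2×(+0) from phen sum to -2; with overall charge +1, Fe is +3.
Fe³⁺: group 8, so d-count = 8 − 3 = 5.
The d⁵ electrons fill as t₂g⁵ eg⁰.
CFSE(orbital) = 5×(-0.4Δo) + 0×(0.6Δo) = -2.0Δo; with Δo = 360 kJ/mol that is -720 kJ/mol.
Pairing penalty: 2 pairs vs 0 in the high-spin reference → 2 extra × P = 500 kJ/mol.
Combining: -720 + 500 = -220 kJ/mol.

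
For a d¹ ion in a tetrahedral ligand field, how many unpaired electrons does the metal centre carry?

1

With tetrahedral geometry the complex is necessarily high-spin.
Configuration: e^1 t2^0, giving 1 unpaired electron.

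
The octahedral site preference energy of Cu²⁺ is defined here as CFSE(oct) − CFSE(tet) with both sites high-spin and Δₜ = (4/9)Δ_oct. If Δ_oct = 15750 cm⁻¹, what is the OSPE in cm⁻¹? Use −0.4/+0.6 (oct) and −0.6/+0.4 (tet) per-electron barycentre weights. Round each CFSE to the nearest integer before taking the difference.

-6650

Cu is in group 11, so Cu²⁺ is d⁹ (11 − 2 = 9).
Octahedral (high-spin): t₂g⁶ eg³, CFSE = 6(−0.4) + 3(+0.6) = -0.6Δ_oct = -0.6 × 15750 = -9450 cm⁻¹.
Tetrahedral: e⁴ t₂⁵, CFSE = 4(−0.6) + 5(+0.4) = -0.4Δₜ = -0.4 × (4/9) × 15750 = -2800 cm⁻¹.
OSPE = CFSE(oct) − CFSE(tet) = -9450 − (-2800) = -6650 cm⁻¹.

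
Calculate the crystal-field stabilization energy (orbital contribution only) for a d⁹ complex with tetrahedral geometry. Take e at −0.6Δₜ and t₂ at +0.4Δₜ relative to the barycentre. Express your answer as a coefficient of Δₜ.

With tetrahedral geometry the complex is necessarily high-spin.
Configuration: e⁴ t₂⁵.
CFSE = 4(-0.6Δₜ) + 5(0.4Δₜ) = -2.4Δₜ + 2.0Δₜ = -0.4Δₜ.

-0.4 Δₜ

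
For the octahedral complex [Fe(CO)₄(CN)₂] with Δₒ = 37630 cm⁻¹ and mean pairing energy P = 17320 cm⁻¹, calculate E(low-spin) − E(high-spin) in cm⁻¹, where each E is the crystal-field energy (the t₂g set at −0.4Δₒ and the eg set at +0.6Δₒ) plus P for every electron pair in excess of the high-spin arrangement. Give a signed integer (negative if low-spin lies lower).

-40620

Ligand charges: 4×(+0) from CO and 2×(-1) from CN⁻ sum to -2; with overall charge +0, Fe is +2.
Fe²⁺: group 8, so d-count = 8 − 2 = 6.
High-spin: t₂g⁴ eg², CFSE = -0.4Δₒ = -15052 cm⁻¹.
For low-spin the configuration is t₂g⁶ eg⁰: orbital energy -2.4 × 37630 = -90312 cm⁻¹, and 2 additional pairs relative to high-spin add 34640 cm⁻¹, giving -55672 cm⁻¹.
Thus E(LS) − E(HS) = -40620 cm⁻¹.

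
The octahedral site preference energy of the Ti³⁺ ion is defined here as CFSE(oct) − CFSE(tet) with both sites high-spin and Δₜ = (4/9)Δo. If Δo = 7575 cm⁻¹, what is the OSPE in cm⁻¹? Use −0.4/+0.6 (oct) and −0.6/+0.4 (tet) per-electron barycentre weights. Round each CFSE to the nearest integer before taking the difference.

Group 4 minus oxidation state +3 gives a d¹ configuration for Ti³⁺.
Octahedral (high-spin): t₂g¹ eg⁰, CFSE = 1(−0.4) + 0(+0.6) = -0.4Δo = -0.4 × 7575 = -3030 cm⁻¹.
Tetrahedral: e¹ t₂⁰, CFSE = 1(−0.6) + 0(+0.4) = -0.6Δₜ = -0.6 × (4/9) × 7575 = -2020 cm⁻¹.
OSPE = CFSE(oct) − CFSE(tet) = -3030 − (-2020) = -1010 cm⁻¹.

-1010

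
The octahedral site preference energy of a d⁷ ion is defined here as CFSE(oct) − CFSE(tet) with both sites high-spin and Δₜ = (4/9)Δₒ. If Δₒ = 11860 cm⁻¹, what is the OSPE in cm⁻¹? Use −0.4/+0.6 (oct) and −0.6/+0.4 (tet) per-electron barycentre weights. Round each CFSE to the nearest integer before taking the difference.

-3163

Octahedral high-spin t₂g⁵ eg²: CFSE = -0.8 × 11860 = -9488 cm⁻¹.
Tetrahedral e⁴ t₂³ gives -1.2Δₜ = -1.2 × (4/9) × 11860 = -6325 cm⁻¹.
Subtracting, OSPE = -9488 − (-6325) = -3163 cm⁻¹.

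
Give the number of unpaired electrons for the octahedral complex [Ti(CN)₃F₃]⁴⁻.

Ligand charges: 3×(-1) from CN⁻ and 3×(-1) from F⁻ sum to -6; with overall charge -4, Ti is +2.
Ti is in group 4, so Ti²⁺ is d² (4 − 2 = 2).
Configuration: t₂g² eg⁰, giving 2 unpaired electrons.

2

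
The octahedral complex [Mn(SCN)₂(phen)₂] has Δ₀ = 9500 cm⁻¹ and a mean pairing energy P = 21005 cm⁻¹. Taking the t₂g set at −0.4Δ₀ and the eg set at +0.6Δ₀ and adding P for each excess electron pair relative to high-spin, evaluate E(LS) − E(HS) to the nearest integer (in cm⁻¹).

23010

Ligand charges: 2×(-1) from SCN⁻ and 2×(+0) from phen sum to -2; with overall charge +0, Mn is +2.
Group 7 minus oxidation state +2 gives a d⁵ configuration for Mn²⁺.
High-spin: t₂g³ eg², CFSE = 0.0Δ₀ = 0 cm⁻¹.
For low-spin the configuration is t₂g⁵ eg⁰: orbital energy -2.0 × 9500 = -19000 cm⁻¹, and 2 additional pairs relative to high-spin add 42010 cm⁻¹, giving 23010 cm⁻¹.
E(LS) − E(HS) = 23010 − (0) = 23010 cm⁻¹.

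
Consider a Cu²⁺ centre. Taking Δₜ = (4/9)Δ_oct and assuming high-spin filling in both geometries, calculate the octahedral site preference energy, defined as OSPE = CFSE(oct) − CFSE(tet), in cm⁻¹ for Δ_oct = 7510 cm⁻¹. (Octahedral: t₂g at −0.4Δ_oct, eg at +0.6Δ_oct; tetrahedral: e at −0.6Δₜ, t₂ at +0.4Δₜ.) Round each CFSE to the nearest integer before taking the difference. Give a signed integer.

Group 11 minus oxidation state +2 gives a d⁹ configuration for Cu²⁺.
Octahedral (high-spin): t₂g⁶ eg³, CFSE = 6(−0.4) + 3(+0.6) = -0.6Δ_oct = -0.6 × 7510 = -4506 cm⁻¹.
In a tetrahedral site the filling is e⁴ t₂⁵: CFSE(tet) = -0.4Δₜ = -0.4 × (4/9)(7510) = -1335 cm⁻¹.
Subtracting, OSPE = -4506 − (-1335) = -3171 cm⁻¹.

-3171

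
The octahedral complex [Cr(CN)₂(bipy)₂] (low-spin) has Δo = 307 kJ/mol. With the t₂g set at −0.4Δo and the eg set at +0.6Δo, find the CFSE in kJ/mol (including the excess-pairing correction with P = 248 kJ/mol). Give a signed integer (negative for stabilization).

-243

Ligand charges: 2×(-1) from CN⁻ and 2×(+0) from bipy sum to -2; with overall charge +0, Cr is +2.
Group 6 minus oxidation state +2 gives a d⁴ configuration for Cr²⁺.
Configuration: t₂g⁴ eg⁰.
The orbital stabilization is -1.6Δo = -1.6 × 307 = -491 kJ/mol.
High-spin d⁴ would be t₂g³ eg¹ with 0 pairs; low-spin has 1, so 1 excess pair costs +1P = +248 kJ/mol.
Combining: -491 + 248 = -243 kJ/mol.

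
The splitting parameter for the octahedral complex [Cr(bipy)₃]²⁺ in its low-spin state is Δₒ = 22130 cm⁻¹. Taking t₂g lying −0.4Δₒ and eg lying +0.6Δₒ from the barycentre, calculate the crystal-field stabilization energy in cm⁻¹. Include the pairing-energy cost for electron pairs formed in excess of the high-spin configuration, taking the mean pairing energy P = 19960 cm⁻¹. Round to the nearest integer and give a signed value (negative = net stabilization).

-15448

bipy is neutral, so the +2 overall charge sits on Cr: oxidation state +2.
Group 6 minus oxidation state +2 gives a d⁴ configuration for Cr²⁺.
The d⁴ electrons fill as t₂g⁴ eg⁰.
Orbital CFSE = 4(-0.4) + 0(0.6) = -1.6Δₒ = -1.6 × 22130 = -35408 cm⁻¹.
Relative to high-spin t₂g³ eg¹ (0 paired), the low-spin configuration has 1 additional pair, contributing +1 × 19960 = +19960 cm⁻¹.
Combining: -35408 + 19960 = -15448 cm⁻¹.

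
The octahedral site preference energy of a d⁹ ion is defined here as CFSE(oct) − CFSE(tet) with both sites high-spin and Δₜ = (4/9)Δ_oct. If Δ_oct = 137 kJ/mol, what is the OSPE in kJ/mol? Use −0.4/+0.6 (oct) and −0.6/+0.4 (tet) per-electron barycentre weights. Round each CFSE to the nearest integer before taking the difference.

-58

Octahedral high-spin t2g^6 e_g^3: CFSE = -0.6 × 137 = -82 kJ/mol.
In a tetrahedral site the filling is e^4 t2^5: CFSE(tet) = -0.4Δₜ = -0.4 × (4/9)(137) = -24 kJ/mol.
Subtracting, OSPE = -82 − (-24) = -58 kJ/mol.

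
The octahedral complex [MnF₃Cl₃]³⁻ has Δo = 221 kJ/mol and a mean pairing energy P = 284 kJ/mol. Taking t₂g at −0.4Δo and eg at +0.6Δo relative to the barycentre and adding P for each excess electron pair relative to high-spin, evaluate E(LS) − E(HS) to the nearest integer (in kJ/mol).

Ligand charges: 3×(-1) from F⁻ and 3×(-1) from Cl⁻ sum to -6; with overall charge -3, Mn is +3.
Mn sits in group 7; removing 3 electrons leaves Mn³⁺ with 7 − 3 = 4 d electrons.
In the high-spin limit (t₂g³ eg¹) the orbital term is -0.6Δo = -133 kJ/mol, with no excess pairing.
Low-spin: t₂g⁴ eg⁰, orbital CFSE = -1.6Δo = -354 kJ/mol; plus 1 excess pair × P = +284 kJ/mol; total -70 kJ/mol.
E(LS) − E(HS) = -70 − (-133) = 63 kJ/mol.

63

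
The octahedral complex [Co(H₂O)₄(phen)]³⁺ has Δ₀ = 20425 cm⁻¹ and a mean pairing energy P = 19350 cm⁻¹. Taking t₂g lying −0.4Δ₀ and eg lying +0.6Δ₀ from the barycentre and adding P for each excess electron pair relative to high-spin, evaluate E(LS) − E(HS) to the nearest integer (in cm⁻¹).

Ligand charges: 4×(+0) from H₂O and 1×(+0) from phen sum to +0; with overall charge +3, Co is +3.
Group 9 minus oxidation state +3 gives a d⁶ configuration for Co³⁺.
High-spin d⁶ fills as t₂g⁴ eg² with CFSE 4(−0.4) + 2(+0.6) = -0.4Δ₀ = -8170 cm⁻¹.
Low-spin: t₂g⁶ eg⁰, orbital CFSE = -2.4Δ₀ = -49020 cm⁻¹; plus 2 excess pairs × P = +38700 cm⁻¹; total -10320 cm⁻¹.
Thus E(LS) − E(HS) = -2150 cm⁻¹.

-2150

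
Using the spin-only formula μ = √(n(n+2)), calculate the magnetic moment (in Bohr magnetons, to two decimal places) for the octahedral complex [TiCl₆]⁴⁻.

2.83 Bohr magnetons

Each Cl⁻ contributes -1; 6 × (-1) = -6. With overall charge -4, Ti is in the +2 oxidation state.
Group 4 minus oxidation state +2 gives a d² configuration for Ti²⁺.
Configuration: t2g^2 e_g^0 → 2 unpaired electrons.
μ(spin-only) = √[2(2+2)] = √8 ≈ 2.83 Bohr magnetons.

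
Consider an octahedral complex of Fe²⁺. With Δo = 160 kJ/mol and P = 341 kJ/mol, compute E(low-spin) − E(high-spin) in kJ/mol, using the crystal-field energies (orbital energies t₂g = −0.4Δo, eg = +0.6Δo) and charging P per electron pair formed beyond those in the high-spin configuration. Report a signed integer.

Fe sits in group 8; removing 2 electrons leaves Fe²⁺ with 8 − 2 = 6 d electrons.
High-spin d⁶ fills as t₂g⁴ eg² with CFSE 4(−0.4) + 2(+0.6) = -0.4Δo = -64 kJ/mol.
Low-spin t₂g⁶ eg⁰ gives -2.4Δo = -384 kJ/mol, but forming 2 extra pairs costs 2P = 682 kJ/mol, so E(LS) = -384 + 682 = 298 kJ/mol.
The difference is 298 − (-64) = 362 kJ/mol, so high-spin lies lower.

362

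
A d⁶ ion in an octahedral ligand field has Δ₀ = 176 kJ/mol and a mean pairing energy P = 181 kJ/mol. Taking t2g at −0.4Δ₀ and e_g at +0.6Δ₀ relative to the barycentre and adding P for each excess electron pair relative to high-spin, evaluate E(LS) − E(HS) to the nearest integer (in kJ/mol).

10

High-spin d⁶ fills as t2g^4 e_g^2 with CFSE 4(−0.4) + 2(+0.6) = -0.4Δ₀ = -70 kJ/mol.
Low-spin t2g^6 e_g^0 gives -2.4Δ₀ = -422 kJ/mol, but forming 2 extra pairs costs 2P = 362 kJ/mol, so E(LS) = -422 + 362 = -60 kJ/mol.
Thus E(LS) − E(HS) = 10 kJ/mol.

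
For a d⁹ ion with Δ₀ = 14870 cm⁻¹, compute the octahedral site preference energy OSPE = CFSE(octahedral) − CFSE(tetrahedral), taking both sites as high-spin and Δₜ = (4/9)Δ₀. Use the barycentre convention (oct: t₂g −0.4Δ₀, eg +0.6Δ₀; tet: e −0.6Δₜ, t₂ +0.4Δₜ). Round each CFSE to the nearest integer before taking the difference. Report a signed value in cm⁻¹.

In an octahedral site d⁹ (HS) is t₂g⁶ eg³, giving CFSE(oct) = -0.6Δ₀ = -8922 cm⁻¹.
Tetrahedral e⁴ t₂⁵ gives -0.4Δₜ = -0.4 × (4/9) × 14870 = -2644 cm⁻¹.
OSPE = CFSE(oct) − CFSE(tet) = -8922 − (-2644) = -6278 cm⁻¹.

-6278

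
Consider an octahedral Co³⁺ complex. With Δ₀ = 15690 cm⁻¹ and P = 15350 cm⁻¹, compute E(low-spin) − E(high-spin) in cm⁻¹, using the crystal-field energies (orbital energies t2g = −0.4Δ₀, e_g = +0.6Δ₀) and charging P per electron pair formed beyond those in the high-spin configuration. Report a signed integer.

Group 9 minus oxidation state +3 gives a d⁶ configuration for Co³⁺.
High-spin d⁶ fills as t2g^4 e_g^2 with CFSE 4(−0.4) + 2(+0.6) = -0.4Δ₀ = -6276 cm⁻¹.
Low-spin t2g^6 e_g^0 gives -2.4Δ₀ = -37656 cm⁻¹, but forming 2 extra pairs costs 2P = 30700 cm⁻¹, so E(LS) = -37656 + 30700 = -6956 cm⁻¹.
Thus E(LS) − E(HS) = -680 cm⁻¹.

-680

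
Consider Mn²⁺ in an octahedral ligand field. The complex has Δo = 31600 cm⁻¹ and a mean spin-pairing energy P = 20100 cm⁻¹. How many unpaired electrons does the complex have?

Group 7 minus oxidation state +2 gives a d⁵ configuration for Mn²⁺.
With Δo > P the complex is low-spin.
Configuration: t₂g⁵ eg⁰.
Unpaired electrons: 1.

1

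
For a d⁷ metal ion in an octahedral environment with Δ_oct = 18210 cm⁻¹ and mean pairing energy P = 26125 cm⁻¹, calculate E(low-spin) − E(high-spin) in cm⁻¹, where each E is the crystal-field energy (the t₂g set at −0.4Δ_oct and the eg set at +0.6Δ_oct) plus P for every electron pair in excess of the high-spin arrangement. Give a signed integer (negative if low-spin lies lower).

High-spin d⁷ fills as t₂g⁵ eg² with CFSE 5(−0.4) + 2(+0.6) = -0.8Δ_oct = -14568 cm⁻¹.
Low-spin: t₂g⁶ eg¹, orbital CFSE = -1.8Δ_oct = -32778 cm⁻¹; plus 1 excess pair × P = +26125 cm⁻¹; total -6653 cm⁻¹.
The difference is -6653 − (-14568) = 7915 cm⁻¹, so high-spin lies lower.

7915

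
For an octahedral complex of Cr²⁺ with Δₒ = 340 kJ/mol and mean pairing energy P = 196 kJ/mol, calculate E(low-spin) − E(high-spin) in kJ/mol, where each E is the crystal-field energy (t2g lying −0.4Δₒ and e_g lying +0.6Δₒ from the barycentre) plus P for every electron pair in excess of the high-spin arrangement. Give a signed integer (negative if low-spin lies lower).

Cr sits in group 6; removing 2 electrons leaves Cr²⁺ with 6 − 2 = 4 d electrons.
High-spin: t2g^3 e_g^1, CFSE = -0.6Δₒ = -204 kJ/mol.
For low-spin the configuration is t2g^4 e_g^0: orbital energy -1.6 × 340 = -544 kJ/mol, and 1 additional pair relative to high-spin adds 196 kJ/mol, giving -348 kJ/mol.
The difference is -348 − (-204) = -144 kJ/mol, so low-spin lies lower.

-144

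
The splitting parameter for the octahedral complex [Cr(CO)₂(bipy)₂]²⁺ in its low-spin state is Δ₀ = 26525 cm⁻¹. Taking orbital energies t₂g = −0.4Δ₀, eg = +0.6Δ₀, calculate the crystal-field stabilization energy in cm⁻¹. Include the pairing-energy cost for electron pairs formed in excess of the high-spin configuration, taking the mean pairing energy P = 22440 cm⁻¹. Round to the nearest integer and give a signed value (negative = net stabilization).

-20000

Ligand charges: 2×(+0) from CO and 2×(+0) from bipy sum to +0; with overall charge +2, Cr is +2.
Cr sits in group 6; removing 2 electrons leaves Cr²⁺ with 6 − 2 = 4 d electrons.
Electron filling gives t₂g⁴ eg⁰.
The orbital stabilization is -1.6Δ₀ = -1.6 × 26525 = -42440 cm⁻¹.
Pairing penalty: 1 pair vs 0 in the high-spin reference → 1 extra × P = 22440 cm⁻¹.
Combining: -42440 + 22440 = -20000 cm⁻¹.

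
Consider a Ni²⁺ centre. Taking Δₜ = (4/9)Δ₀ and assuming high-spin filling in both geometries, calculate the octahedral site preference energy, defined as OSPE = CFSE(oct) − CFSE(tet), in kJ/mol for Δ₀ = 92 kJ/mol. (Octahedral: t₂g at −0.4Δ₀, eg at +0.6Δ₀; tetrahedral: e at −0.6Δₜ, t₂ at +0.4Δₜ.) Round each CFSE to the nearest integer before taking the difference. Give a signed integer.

Ni sits in group 10; removing 2 electrons leaves Ni²⁺ with 10 − 2 = 8 d electrons.
In an octahedral site d⁸ (HS) is t₂g⁶ eg², giving CFSE(oct) = -1.2Δ₀ = -110 kJ/mol.
In a tetrahedral site the filling is e⁴ t₂⁴: CFSE(tet) = -0.8Δₜ = -0.8 × (4/9)(92) = -33 kJ/mol.
OSPE = CFSE(oct) − CFSE(tet) = -110 − (-33) = -77 kJ/mol.

-77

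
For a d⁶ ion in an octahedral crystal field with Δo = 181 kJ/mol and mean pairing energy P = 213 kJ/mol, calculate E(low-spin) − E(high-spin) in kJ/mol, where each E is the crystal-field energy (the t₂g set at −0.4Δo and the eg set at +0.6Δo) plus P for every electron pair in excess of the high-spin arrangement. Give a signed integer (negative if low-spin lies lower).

High-spin: t₂g⁴ eg², CFSE = -0.4Δo = -72 kJ/mol.
Low-spin: t₂g⁶ eg⁰, orbital CFSE = -2.4Δo = -434 kJ/mol; plus 2 excess pairs × P = +426 kJ/mol; total -8 kJ/mol.
E(LS) − E(HS) = -8 − (-72) = 64 kJ/mol.

64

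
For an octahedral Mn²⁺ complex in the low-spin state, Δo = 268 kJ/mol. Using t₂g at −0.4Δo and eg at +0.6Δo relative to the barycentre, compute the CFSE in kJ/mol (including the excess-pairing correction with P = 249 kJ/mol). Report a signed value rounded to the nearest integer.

-38

Mn²⁺: group 7, so d-count = 7 − 2 = 5.
Electron filling gives t₂g⁵ eg⁰.
The orbital stabilization is -2.0Δo = -2.0 × 268 = -536 kJ/mol.
High-spin d⁵ would be t₂g³ eg² with 0 pairs; low-spin has 2, so 2 excess pairs cost +2P = +498 kJ/mol.
Combining: -536 + 498 = -38 kJ/mol.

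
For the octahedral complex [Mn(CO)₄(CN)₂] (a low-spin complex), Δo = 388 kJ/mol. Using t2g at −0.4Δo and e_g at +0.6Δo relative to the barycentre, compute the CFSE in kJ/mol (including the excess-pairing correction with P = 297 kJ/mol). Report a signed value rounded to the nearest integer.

-182

Ligand charges: 4×(+0) from CO and 2×(-1) from CN⁻ sum to -2; with overall charge +0, Mn is +2.
Mn²⁺: group 7, so d-count = 7 − 2 = 5.
The d⁵ electrons fill as t2g^5 e_g^0.
The orbital stabilization is -2.0Δo = -2.0 × 388 = -776 kJ/mol.
Pairing penalty: 2 pairs vs 0 in the high-spin reference → 2 extra × P = 594 kJ/mol.
Overall CFSE = -776 + 594 = -182 kJ/mol.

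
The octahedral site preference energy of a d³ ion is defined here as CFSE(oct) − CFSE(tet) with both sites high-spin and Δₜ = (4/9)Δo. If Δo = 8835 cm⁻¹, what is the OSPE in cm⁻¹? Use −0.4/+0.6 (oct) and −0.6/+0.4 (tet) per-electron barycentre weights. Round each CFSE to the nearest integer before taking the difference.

Octahedral high-spin t2g^3 e_g^0: CFSE = -1.2 × 8835 = -10602 cm⁻¹.
Tetrahedral e^2 t2^1 gives -0.8Δₜ = -0.8 × (4/9) × 8835 = -3141 cm⁻¹.
OSPE = CFSE(oct) − CFSE(tet) = -10602 − (-3141) = -7461 cm⁻¹.

-7461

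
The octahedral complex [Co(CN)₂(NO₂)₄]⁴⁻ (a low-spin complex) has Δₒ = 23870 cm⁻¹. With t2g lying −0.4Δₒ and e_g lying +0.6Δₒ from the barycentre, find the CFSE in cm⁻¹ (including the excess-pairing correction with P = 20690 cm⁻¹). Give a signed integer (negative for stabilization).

Ligand charges: 2×(-1) from CN⁻ and 4×(-1) from NO₂⁻ sum to -6; with overall charge -4, Co is +2.
Group 9 minus oxidation state +2 gives a d⁷ configuration for Co²⁺.
Electron filling gives t2g^6 e_g^1.
Orbital CFSE = 6(-0.4) + 1(0.6) = -1.8Δₒ = -1.8 × 23870 = -42966 cm⁻¹.
Relative to high-spin t2g^5 e_g^2 (2 paired), the low-spin configuration has 1 additional pair, contributing +1 × 20690 = +20690 cm⁻¹.
Combining: -42966 + 20690 = -22276 cm⁻¹.

-22276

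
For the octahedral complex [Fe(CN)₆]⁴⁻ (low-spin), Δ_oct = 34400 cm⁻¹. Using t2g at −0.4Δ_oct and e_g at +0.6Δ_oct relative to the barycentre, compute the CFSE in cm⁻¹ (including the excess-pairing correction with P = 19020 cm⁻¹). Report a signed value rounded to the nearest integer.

-44520

Each CN⁻ contributes -1; 6 × (-1) = -6. With overall charge -4, Fe is in the +2 oxidation state.
Fe²⁺: group 8, so d-count = 8 − 2 = 6.
Configuration: t2g^6 e_g^0.
CFSE(orbital) = 6×(-0.4Δ_oct) + 0×(0.6Δ_oct) = -2.4Δ_oct; with Δ_oct = 34400 cm⁻¹ that is -82560 cm⁻¹.
High-spin d⁶ would be t2g^4 e_g^2 with 1 pair; low-spin has 3, so 2 excess pairs cost +2P = +38040 cm⁻¹.
Net CFSE = -82560 + 38040 = -44520 cm⁻¹.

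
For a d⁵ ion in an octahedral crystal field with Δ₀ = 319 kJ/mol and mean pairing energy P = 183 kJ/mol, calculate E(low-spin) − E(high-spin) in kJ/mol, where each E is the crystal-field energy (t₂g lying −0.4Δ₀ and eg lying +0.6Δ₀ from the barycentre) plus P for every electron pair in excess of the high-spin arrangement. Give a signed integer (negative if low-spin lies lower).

In the high-spin limit (t₂g³ eg²) the orbital term is 0.0Δ₀ = 0 kJ/mol, with no excess pairing.
For low-spin the configuration is t₂g⁵ eg⁰: orbital energy -2.0 × 319 = -638 kJ/mol, and 2 additional pairs relative to high-spin add 366 kJ/mol, giving -272 kJ/mol.
Thus E(LS) − E(HS) = -272 kJ/mol.

-272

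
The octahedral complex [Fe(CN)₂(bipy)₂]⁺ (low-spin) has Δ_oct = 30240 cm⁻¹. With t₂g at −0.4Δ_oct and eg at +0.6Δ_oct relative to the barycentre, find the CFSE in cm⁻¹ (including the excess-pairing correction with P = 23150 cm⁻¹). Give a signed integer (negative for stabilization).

-14180

Ligand charges: 2×(-1) from CN⁻ and 2×(+0) from bipy sum to -2; with overall charge +1, Fe is +3.
Group 8 minus oxidation state +3 gives a d⁵ configuration for Fe³⁺.
Configuration: t₂g⁵ eg⁰.
CFSE(orbital) = 5×(-0.4Δ_oct) + 0×(0.6Δ_oct) = -2.0Δ_oct; with Δ_oct = 30240 cm⁻¹ that is -60480 cm⁻¹.
Pairing penalty: 2 pairs vs 0 in the high-spin reference → 2 extra × P = 46300 cm⁻¹.
Net CFSE = -60480 + 46300 = -14180 cm⁻¹.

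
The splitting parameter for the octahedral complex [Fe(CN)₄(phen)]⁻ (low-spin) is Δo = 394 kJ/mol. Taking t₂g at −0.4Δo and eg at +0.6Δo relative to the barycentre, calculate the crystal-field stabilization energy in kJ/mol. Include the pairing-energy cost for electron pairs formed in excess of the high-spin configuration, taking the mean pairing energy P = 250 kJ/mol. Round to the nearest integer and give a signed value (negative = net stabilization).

-288

Ligand charges: 4×(-1) from CN⁻ and 1×(+0) from phen sum to -4; with overall charge -1, Fe is +3.
Group 8 minus oxidation state +3 gives a d⁵ configuration for Fe³⁺.
Configuration: t₂g⁵ eg⁰.
Orbital CFSE = 5(-0.4) + 0(0.6) = -2.0Δo = -2.0 × 394 = -788 kJ/mol.
High-spin d⁵ would be t₂g³ eg² with 0 pairs; low-spin has 2, so 2 excess pairs cost +2P = +500 kJ/mol.
Combining: -788 + 500 = -288 kJ/mol.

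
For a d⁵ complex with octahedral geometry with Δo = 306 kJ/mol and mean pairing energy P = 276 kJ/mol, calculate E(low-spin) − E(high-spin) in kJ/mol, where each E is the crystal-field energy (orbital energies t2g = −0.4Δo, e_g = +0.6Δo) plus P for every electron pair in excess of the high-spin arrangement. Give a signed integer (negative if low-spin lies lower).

In the high-spin limit (t2g^3 e_g^2) the orbital term is 0.0Δo = 0 kJ/mol, with no excess pairing.
Low-spin: t2g^5 e_g^0, orbital CFSE = -2.0Δo = -612 kJ/mol; plus 2 excess pairs × P = +552 kJ/mol; total -60 kJ/mol.
Thus E(LS) − E(HS) = -60 kJ/mol.

-60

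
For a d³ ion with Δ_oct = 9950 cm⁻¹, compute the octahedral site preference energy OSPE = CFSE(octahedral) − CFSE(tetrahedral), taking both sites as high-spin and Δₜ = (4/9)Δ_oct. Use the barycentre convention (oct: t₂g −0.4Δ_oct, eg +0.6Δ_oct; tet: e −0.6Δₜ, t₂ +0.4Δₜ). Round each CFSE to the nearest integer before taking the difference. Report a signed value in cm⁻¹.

-8402

Octahedral (high-spin): t₂g³ eg⁰, CFSE = 3(−0.4) + 0(+0.6) = -1.2Δ_oct = -1.2 × 9950 = -11940 cm⁻¹.
Tetrahedral e² t₂¹ gives -0.8Δₜ = -0.8 × (4/9) × 9950 = -3538 cm⁻¹.
OSPE = -11940 − (-3538) = -8402 cm⁻¹.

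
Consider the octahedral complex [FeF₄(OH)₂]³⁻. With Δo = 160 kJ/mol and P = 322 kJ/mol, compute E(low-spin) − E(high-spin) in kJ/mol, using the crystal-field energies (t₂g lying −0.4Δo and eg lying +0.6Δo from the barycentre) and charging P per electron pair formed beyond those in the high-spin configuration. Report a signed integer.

324

Ligand charges: 4×(-1) from F⁻ and 2×(-1) from OH⁻ sum to -6; with overall charge -3, Fe is +3.
Fe sits in group 8; removing 3 electrons leaves Fe³⁺ with 8 − 3 = 5 d electrons.
In the high-spin limit (t₂g³ eg²) the orbital term is 0.0Δo = 0 kJ/mol, with no excess pairing.
Low-spin: t₂g⁵ eg⁰, orbital CFSE = -2.0Δo = -320 kJ/mol; plus 2 excess pairs × P = +644 kJ/mol; total 324 kJ/mol.
E(LS) − E(HS) = 324 − (0) = 324 kJ/mol.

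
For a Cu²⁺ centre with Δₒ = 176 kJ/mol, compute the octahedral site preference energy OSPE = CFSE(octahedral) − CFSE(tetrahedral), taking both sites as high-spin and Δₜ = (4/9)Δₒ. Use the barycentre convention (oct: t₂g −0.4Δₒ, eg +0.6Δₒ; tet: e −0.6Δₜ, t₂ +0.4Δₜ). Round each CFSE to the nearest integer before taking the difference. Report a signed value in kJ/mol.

-75

Cu sits in group 11; removing 2 electrons leaves Cu²⁺ with 11 − 2 = 9 d electrons.
In an octahedral site d⁹ (HS) is t₂g⁶ eg³, giving CFSE(oct) = -0.6Δₒ = -106 kJ/mol.
Tetrahedral: e⁴ t₂⁵, CFSE = 4(−0.6) + 5(+0.4) = -0.4Δₜ = -0.4 × (4/9) × 176 = -31 kJ/mol.
Subtracting, OSPE = -106 − (-31) = -75 kJ/mol.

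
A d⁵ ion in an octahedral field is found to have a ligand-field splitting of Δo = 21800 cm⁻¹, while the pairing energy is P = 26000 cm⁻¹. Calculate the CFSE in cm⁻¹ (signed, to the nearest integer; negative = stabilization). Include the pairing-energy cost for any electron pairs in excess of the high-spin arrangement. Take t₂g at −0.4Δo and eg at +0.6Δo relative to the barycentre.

Since Δo = 21800 cm⁻¹ < P = 26000 cm⁻¹, the complex adopts the high-spin configuration.
Filling d⁵ accordingly: t₂g³ eg².
Orbital CFSE = 0.0Δo = 0.0 × 21800 = 0 cm⁻¹.
High-spin has no excess pairs, so no pairing correction applies.

0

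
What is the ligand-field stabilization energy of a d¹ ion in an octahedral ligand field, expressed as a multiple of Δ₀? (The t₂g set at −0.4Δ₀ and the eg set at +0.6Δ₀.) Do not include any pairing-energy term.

Configuration: t₂g¹ eg⁰.
CFSE = 1(-0.4Δ₀) + 0(0.6Δ₀) = -0.4Δ₀ + 0.0Δ₀ = -0.4Δ₀.

-0.4 Δ₀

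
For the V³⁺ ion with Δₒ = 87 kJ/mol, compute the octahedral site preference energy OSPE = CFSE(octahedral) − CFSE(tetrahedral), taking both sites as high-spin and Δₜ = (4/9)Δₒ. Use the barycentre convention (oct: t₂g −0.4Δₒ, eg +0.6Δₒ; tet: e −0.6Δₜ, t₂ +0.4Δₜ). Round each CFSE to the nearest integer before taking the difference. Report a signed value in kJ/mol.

-24

V is in group 5, so V³⁺ is d² (5 − 3 = 2).
Octahedral high-spin t₂g² eg⁰: CFSE = -0.8 × 87 = -70 kJ/mol.
Tetrahedral e² t₂⁰ gives -1.2Δₜ = -1.2 × (4/9) × 87 = -46 kJ/mol.
OSPE = CFSE(oct) − CFSE(tet) = -70 − (-46) = -24 kJ/mol.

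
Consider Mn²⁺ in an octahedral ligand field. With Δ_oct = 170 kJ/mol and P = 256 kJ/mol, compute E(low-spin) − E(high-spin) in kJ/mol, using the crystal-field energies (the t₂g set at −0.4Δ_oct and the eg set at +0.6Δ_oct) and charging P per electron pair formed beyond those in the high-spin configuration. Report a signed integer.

Mn sits in group 7; removing 2 electrons leaves Mn²⁺ with 7 − 2 = 5 d electrons.
In the high-spin limit (t₂g³ eg²) the orbital term is 0.0Δ_oct = 0 kJ/mol, with no excess pairing.
For low-spin the configuration is t₂g⁵ eg⁰: orbital energy -2.0 × 170 = -340 kJ/mol, and 2 additional pairs relative to high-spin add 512 kJ/mol, giving 172 kJ/mol.
Thus E(LS) − E(HS) = 172 kJ/mol.

172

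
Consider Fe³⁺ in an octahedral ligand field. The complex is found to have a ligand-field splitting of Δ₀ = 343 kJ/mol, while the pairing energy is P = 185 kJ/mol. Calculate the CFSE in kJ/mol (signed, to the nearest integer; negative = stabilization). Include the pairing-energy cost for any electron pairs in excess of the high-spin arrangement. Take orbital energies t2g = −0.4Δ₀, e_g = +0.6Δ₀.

Group 8 minus oxidation state +3 gives a d⁵ configuration for Fe³⁺.
With Δ₀ > P the complex is low-spin.
Filling d⁵ accordingly: t2g^5 e_g^0.
Orbital CFSE = -2.0Δ₀ = -2.0 × 343 = -686 kJ/mol.
Excess pairs vs high-spin: 2 − 0 = 2; pairing cost = +370 kJ/mol.
Net CFSE = -686 + 370 = -316 kJ/mol.

-316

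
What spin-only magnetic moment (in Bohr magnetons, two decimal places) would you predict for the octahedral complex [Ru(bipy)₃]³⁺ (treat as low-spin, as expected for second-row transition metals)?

bipy is neutral, so the +3 overall charge sits on Ru: oxidation state +3.
Ru³⁺: group 8, so d-count = 8 − 3 = 5.
Configuration: t2g^5 e_g^0 → 1 unpaired electron.
μ(spin-only) = √[1(1+2)] = √3 ≈ 1.73 Bohr magnetons.

1.73 Bohr magnetons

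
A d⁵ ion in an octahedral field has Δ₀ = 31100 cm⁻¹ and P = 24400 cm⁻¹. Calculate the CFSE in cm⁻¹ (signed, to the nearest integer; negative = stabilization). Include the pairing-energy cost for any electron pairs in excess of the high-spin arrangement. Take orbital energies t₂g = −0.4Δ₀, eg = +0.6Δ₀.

Here Δ₀ > P (31100 > 24400), so the low-spin state is favoured.
That gives t₂g⁵ eg⁰.
Orbital CFSE = -2.0Δ₀ = -2.0 × 31100 = -62200 cm⁻¹.
Excess pairs vs high-spin: 2 − 0 = 2; pairing cost = +48800 cm⁻¹.
Net CFSE = -62200 + 48800 = -13400 cm⁻¹.

-13400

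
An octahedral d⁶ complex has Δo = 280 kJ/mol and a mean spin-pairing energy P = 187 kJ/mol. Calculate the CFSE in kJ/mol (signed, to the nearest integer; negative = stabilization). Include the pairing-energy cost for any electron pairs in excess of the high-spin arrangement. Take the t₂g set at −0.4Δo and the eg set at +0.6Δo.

-298

Since Δo = 280 kJ/mol > P = 187 kJ/mol, the complex adopts the low-spin configuration.
Configuration: t₂g⁶ eg⁰.
Orbital CFSE = -2.4Δo = -2.4 × 280 = -672 kJ/mol.
Excess pairs vs high-spin: 3 − 1 = 2; pairing cost = +374 kJ/mol.
Net CFSE = -672 + 374 = -298 kJ/mol.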